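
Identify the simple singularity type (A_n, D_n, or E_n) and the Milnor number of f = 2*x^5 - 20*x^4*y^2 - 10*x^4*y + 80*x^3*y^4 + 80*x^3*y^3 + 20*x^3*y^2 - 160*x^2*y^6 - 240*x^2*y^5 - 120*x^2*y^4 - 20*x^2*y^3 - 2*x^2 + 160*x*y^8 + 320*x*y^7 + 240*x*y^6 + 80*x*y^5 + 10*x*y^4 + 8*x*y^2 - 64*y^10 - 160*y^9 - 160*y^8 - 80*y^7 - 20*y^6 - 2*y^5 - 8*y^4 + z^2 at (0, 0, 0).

The Hessian of f at 0 has rank 2. Corank 1: A-series; mu = 4 gives A_4.

Type A4, Milnor number mu = 4.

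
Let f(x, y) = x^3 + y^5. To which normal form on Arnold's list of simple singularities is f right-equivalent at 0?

E8

The Hessian of f at 0 is [[0, 0], [0, 0]] with rank 0, so corank 2. A Groebner basis of the Jacobian ideal J(f) in C{x,y} is {y^4, x^2}; counting standard monomials gives mu = 8. Corank 2; j^3 = x^3 is a perfect cube, so E-series; the 5-jet and mu = 8 give E_8.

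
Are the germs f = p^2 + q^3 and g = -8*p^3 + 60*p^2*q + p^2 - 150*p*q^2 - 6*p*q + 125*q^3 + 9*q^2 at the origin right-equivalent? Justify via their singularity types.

Yes.

The Hessian of f at 0 is [[2, 0], [0, 0]] with rank 1, so corank 1. A Groebner basis of the Jacobian ideal J(f) in C{p,q} is {q^2, p}; counting standard monomials gives mu = 2. Corank 1: A-series; mu = 2 gives A_2. The Hessian of g at 0 is [[2, -6], [-6, 18]] with rank 1, so corank 1. A Groebner basis of the Jacobian ideal J(g) in C{p,q} is {q^2, p - 3*q}; counting standard monomials gives mu = 2. Corank 1: A-series; mu = 2 gives A_2. Both have type A_2, hence right-equivalent.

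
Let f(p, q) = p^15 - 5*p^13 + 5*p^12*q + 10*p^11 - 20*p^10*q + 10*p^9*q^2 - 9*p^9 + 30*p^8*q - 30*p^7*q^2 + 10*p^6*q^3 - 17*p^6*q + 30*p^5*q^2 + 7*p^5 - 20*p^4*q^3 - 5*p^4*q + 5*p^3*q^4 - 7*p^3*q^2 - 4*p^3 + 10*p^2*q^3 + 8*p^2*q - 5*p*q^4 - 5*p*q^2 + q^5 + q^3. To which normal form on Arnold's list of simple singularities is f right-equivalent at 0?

D6

The Hessian of f at 0 has rank 0. Corank 2; j^3 = -(p - q)*(2*p - q)^2 has shape L^2 M (L != M), so D-series; mu = 6 gives D_6.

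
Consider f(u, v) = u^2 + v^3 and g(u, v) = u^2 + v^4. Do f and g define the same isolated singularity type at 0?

No.

The Hessian of f at 0 has rank 1. Corank 1: A-series; mu = 2 gives A_2. The Hessian of g at 0 has rank 1. Corank 1: A-series; mu = 3 gives A_3. f is A_2 but g is A_3, hence not right-equivalent.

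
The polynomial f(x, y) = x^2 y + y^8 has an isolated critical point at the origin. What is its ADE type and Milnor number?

Type D9, Milnor number mu = 9.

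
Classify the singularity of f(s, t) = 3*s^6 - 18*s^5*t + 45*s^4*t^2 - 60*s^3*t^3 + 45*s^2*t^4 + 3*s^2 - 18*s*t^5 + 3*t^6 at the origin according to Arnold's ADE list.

A_{5}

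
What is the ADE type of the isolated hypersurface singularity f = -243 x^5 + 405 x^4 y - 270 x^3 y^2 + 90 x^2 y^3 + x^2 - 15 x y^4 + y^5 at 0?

The Hessian of f at 0 has rank 1. Corank 1: A-series; mu = 4 gives A_4.

A_4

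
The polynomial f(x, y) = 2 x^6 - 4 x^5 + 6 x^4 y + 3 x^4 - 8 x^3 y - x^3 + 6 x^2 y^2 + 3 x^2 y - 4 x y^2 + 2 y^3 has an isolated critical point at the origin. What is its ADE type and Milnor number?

Type D4, Milnor number mu = 4.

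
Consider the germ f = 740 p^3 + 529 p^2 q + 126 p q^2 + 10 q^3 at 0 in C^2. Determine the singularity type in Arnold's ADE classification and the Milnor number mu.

Type D4, Milnor number mu = 4.

The Hessian of f at 0 is [[0, 0], [0, 0]] with rank 0, so corank 2. A Groebner basis of the Jacobian ideal J(f) in C{p,q} is {q^3, p^2 - 6*q^2/121, p*q + 27*q^2/121}; counting standard monomials gives mu = 4. Corank 2; j^3 = (4*p + q)*(185*p^2 + 86*p*q + 10*q^2) splits into three distinct lines over C (the quadratic factor has nonzero discriminant), so D_4.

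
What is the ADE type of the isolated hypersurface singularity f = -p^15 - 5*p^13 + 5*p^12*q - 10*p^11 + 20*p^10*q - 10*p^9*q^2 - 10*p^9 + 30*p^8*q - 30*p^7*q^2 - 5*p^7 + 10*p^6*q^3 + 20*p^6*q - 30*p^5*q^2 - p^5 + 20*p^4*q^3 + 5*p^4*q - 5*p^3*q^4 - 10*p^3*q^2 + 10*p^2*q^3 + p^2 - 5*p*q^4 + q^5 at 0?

The Hessian of f at 0 has rank 1. Corank 1: A-series; mu = 4 gives A_4.

A_4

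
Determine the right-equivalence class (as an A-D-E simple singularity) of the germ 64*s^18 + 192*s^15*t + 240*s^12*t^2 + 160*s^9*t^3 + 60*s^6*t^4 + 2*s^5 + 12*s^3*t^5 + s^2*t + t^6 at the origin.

D_{7}

The Hessian of f at 0 is [[0, 0], [0, 0]] with rank 0, so corank 2. A Groebner basis of the Jacobian ideal J(f) in C{s,t} is {s^2/6 + t^5, s^3, s*t}; counting standard monomials gives mu = 7. Corank 2; j^3 = s^2*t has shape L^2 M (L != M), so D-series; mu = 7 gives D_7.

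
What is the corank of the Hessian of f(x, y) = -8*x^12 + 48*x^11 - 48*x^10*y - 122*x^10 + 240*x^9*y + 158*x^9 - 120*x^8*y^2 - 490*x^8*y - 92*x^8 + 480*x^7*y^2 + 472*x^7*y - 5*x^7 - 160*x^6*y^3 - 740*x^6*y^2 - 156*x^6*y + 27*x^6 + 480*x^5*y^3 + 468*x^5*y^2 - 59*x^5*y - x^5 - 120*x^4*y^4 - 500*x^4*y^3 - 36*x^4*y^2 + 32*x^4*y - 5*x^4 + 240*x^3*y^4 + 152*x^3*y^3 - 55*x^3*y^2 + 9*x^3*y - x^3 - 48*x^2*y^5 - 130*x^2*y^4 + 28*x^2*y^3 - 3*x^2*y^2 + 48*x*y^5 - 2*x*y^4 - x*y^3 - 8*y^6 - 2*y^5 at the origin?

2

Hessian at 0 has rank 0.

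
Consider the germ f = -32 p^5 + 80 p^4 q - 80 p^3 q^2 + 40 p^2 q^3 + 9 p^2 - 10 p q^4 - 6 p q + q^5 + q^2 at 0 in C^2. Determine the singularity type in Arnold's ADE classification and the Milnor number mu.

The Hessian of f at 0 has rank 1. Corank 1: A-series; mu = 4 gives A_4.

Type A4, Milnor number mu = 4.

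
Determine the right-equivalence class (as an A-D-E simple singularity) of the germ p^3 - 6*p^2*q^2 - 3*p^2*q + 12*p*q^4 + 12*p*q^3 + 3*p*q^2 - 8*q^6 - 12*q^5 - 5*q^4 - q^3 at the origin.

The Hessian of f at 0 is [[0, 0], [0, 0]] with rank 0, so corank 2. A Groebner basis of the Jacobian ideal J(f) in C{p,q} is {p^3 - 3*p^2/4 + 3*p*q/2 - 3*q^2/4, p^2*q - p^2/2 + p*q - q^2/2, -p^2/4 + p*q^2 + p*q/2 - q^2/4, q^3}; counting standard monomials gives mu = 6. Corank 2; j^3 = (p - q)^3 is a perfect cube, so E-series; the 4-jet and mu = 6 give E_6.

E_{6}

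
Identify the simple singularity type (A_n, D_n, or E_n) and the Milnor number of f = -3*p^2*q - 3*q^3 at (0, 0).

Type D4, Milnor number mu = 4.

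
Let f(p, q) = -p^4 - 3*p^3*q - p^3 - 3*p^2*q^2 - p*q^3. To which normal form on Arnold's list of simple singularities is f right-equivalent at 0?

The Hessian of f at 0 has rank 0. Corank 2; j^3 = -p^3 is a perfect cube, so E-series; the 4-jet and mu = 7 give E_7.

E_7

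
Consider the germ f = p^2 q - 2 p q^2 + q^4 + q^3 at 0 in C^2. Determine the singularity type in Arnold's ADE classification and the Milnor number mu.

The Hessian of f at 0 is [[0, 0], [0, 0]] with rank 0, so corank 2. A Groebner basis of the Jacobian ideal J(f) in C{p,q} is {p^3 + p^2/4 - q^2/4, p^2/4 + q^3 - q^2/4, p*q - q^2}; counting standard monomials gives mu = 5. Corank 2; j^3 = q*(p - q)^2 has shape L^2 M (L != M), so D-series; mu = 5 gives D_5.

Type D_5, Milnor number mu = 5.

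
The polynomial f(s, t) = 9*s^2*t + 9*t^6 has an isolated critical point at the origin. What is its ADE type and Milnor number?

Type D_{7}, Milnor number mu = 7.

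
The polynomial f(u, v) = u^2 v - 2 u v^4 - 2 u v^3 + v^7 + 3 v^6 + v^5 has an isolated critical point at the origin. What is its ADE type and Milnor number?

Type D_7, Milnor number mu = 7.

The Hessian of f at 0 has rank 0. Corank 2; j^3 = u^2*v has shape L^2 M (L != M), so D-series; mu = 7 gives D_7.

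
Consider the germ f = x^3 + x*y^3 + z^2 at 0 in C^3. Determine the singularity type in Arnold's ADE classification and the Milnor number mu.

The Hessian of f at 0 has rank 1. Corank 2; j^3 = x^3 is a perfect cube, so E-series; the 4-jet and mu = 7 give E_7.

Type E_{7}, Milnor number mu = 7.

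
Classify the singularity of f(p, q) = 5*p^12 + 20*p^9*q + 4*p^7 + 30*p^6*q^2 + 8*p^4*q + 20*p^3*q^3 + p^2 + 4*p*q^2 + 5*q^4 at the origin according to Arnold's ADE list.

A3

The Hessian of f at 0 has rank 1. Corank 1: A-series; mu = 3 gives A_3.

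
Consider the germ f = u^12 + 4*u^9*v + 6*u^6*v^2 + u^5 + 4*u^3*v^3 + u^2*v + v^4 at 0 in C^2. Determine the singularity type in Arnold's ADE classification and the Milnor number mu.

The Hessian of f at 0 has rank 0. Corank 2; j^3 = u^2*v has shape L^2 M (L != M), so D-series; mu = 5 gives D_5.

Type D_{5}, Milnor number mu = 5.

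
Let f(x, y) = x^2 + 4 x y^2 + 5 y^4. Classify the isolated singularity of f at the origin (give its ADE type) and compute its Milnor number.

Type A3, Milnor number mu = 3.

The Hessian of f at 0 has rank 1. Corank 1: A-series; mu = 3 gives A_3.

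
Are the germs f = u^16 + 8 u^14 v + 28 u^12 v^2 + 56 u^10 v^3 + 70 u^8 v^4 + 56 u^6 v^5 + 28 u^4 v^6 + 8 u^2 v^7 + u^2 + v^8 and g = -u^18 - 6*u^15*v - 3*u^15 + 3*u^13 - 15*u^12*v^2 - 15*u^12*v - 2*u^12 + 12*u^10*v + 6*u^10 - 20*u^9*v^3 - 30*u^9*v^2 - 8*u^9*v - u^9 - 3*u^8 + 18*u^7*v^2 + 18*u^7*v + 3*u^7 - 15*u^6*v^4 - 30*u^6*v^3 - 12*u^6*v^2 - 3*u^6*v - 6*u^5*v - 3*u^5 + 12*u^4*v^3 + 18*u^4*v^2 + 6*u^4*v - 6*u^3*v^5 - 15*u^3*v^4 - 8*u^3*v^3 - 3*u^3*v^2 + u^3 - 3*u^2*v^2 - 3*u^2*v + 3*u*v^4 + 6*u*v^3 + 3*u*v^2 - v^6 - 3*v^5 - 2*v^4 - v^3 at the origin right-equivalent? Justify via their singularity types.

No.

The Hessian of f at 0 is [[2, 0], [0, 0]] with rank 1, so corank 1. A Groebner basis of the Jacobian ideal J(f) in C{u,v} is {v^7, u}; counting standard monomials gives mu = 7. Corank 1: A-series; mu = 7 gives A_7. The Hessian of g at 0 is [[0, 0], [0, 0]] with rank 0, so corank 2. A Groebner basis of the Jacobian ideal J(g) in C{u,v} is {u^3 - 3*u^2/2 + 3*u*v - 3*v^2/2, u^2*v - u^2 + 2*u*v - v^2, -u^2/2 + u*v^2 + u*v - v^2/2, v^3}; counting standard monomials gives mu = 6. Corank 2; j^3 = (u - v)^3 is a perfect cube, so E-series; the 4-jet and mu = 6 give E_6. f is A_7 but g is E_6, hence not right-equivalent.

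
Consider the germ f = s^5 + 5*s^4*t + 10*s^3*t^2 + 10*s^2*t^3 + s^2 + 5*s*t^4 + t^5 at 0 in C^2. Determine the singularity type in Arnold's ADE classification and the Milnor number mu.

The Hessian of f at 0 is [[2, 0], [0, 0]] with rank 1, so corank 1. A Groebner basis of the Jacobian ideal J(f) in C{s,t} is {t^4, s}; counting standard monomials gives mu = 4. Corank 1: A-series; mu = 4 gives A_4.

Type A_{4}, Milnor number mu = 4.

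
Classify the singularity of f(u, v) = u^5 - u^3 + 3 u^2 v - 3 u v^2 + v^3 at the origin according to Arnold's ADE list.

The Hessian of f at 0 has rank 0. Corank 2; j^3 = -(u - v)^3 is a perfect cube, so E-series; the 5-jet and mu = 8 give E_8.

E8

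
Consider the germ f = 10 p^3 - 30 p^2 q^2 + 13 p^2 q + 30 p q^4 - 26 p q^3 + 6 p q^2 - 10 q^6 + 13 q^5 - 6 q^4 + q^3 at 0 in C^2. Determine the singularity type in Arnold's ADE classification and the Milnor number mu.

Type D_{4}, Milnor number mu = 4.

The Hessian of f at 0 has rank 0. Corank 2; j^3 = (2*p + q)*(5*p^2 + 4*p*q + q^2) splits into three distinct lines over C (the quadratic factor has nonzero discriminant), so D_4.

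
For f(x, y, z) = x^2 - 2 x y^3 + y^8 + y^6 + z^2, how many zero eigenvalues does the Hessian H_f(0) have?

1

Hessian at 0 has rank 2.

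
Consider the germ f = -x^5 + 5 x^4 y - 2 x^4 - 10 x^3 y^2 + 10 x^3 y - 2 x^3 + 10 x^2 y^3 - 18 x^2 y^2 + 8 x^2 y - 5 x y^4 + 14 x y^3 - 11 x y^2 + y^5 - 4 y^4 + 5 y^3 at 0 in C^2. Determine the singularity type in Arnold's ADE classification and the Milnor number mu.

The Hessian of f at 0 has rank 0. Corank 2; j^3 = -(x - y)*(2*x^2 - 6*x*y + 5*y^2) splits into three distinct lines over C (the quadratic factor has nonzero discriminant), so D_4.

Type D_4, Milnor number mu = 4.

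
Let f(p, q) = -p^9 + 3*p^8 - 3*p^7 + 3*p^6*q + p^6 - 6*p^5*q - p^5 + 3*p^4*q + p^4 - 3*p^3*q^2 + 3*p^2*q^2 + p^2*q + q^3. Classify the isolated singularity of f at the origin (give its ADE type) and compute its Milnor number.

The Hessian of f at 0 has rank 0. Corank 2; j^3 = q*(p^2 + q^2) splits into three distinct lines over C (the quadratic factor has nonzero discriminant), so D_4.

Type D_4, Milnor number mu = 4.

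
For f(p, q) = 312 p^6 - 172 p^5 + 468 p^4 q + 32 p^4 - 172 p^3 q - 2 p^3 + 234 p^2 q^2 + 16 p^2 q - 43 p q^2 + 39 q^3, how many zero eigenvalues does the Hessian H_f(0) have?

2

Hessian at 0 has rank 0.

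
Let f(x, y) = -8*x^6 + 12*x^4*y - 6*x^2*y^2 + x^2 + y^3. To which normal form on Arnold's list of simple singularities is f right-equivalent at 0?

A_2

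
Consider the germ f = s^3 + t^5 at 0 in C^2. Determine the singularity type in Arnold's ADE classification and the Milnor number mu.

The Hessian of f at 0 is [[0, 0], [0, 0]] with rank 0, so corank 2. A Groebner basis of the Jacobian ideal J(f) in C{s,t} is {t^4, s^2}; counting standard monomials gives mu = 8. Corank 2; j^3 = s^3 is a perfect cube, so E-series; the 5-jet and mu = 8 give E_8.

Type E_{8}, Milnor number mu = 8.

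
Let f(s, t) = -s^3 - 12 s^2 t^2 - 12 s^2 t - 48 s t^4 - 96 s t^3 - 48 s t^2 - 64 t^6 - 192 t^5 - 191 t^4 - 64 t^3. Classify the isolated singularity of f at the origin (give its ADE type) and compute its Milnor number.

The Hessian of f at 0 is [[0, 0], [0, 0]] with rank 0, so corank 2. A Groebner basis of the Jacobian ideal J(f) in C{s,t} is {s^3 + 6*s^2 + 48*s*t + 96*t^2, s^2*t - s^2 - 8*s*t - 16*t^2, s^2/8 + s*t^2 + s*t + 2*t^2, t^3}; counting standard monomials gives mu = 6. Corank 2; j^3 = -(s + 4*t)^3 is a perfect cube, so E-series; the 4-jet and mu = 6 give E_6.

Type E_{6}, Milnor number mu = 6.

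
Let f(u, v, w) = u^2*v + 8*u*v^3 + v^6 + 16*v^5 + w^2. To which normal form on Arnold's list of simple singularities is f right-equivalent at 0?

The Hessian of f at 0 has rank 1. Corank 2; j^3 = u^2*v has shape L^2 M (L != M), so D-series; mu = 7 gives D_7.

D7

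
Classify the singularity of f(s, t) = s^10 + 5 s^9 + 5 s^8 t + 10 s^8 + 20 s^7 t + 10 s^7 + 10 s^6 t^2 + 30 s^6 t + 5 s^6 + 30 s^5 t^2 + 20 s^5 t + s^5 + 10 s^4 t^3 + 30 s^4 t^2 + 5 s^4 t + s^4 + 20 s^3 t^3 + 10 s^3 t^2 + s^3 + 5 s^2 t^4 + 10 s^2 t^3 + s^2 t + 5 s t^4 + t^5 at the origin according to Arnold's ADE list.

The Hessian of f at 0 is [[0, 0], [0, 0]] with rank 0, so corank 2. A Groebner basis of the Jacobian ideal J(f) in C{s,t} is {-s*t/5 + t^4, s*t^2, s^2 + s*t}; counting standard monomials gives mu = 6. Corank 2; j^3 = s^2*(s + t) has shape L^2 M (L != M), so D-series; mu = 6 gives D_6.

D6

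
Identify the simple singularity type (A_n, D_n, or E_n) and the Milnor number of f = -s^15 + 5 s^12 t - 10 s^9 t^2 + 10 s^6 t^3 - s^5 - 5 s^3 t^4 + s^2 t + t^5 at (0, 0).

Type D_{6}, Milnor number mu = 6.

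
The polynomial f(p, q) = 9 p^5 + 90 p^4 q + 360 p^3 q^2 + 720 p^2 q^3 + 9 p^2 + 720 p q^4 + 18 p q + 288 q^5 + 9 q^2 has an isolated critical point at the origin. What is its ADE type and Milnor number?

Type A_4, Milnor number mu = 4.

The Hessian of f at 0 has rank 1. Corank 1: A-series; mu = 4 gives A_4.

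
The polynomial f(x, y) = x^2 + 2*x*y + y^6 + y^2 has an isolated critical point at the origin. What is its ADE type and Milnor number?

The Hessian of f at 0 has rank 1. Corank 1: A-series; mu = 5 gives A_5.

Type A_{5}, Milnor number mu = 5.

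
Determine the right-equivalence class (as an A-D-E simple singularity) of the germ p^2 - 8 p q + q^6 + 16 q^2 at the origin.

The Hessian of f at 0 has rank 1. Corank 1: A-series; mu = 5 gives A_5.

A_5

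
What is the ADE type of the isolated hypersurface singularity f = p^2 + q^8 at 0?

A7

The Hessian of f at 0 is [[2, 0], [0, 0]] with rank 1, so corank 1. A Groebner basis of the Jacobian ideal J(f) in C{p,q} is {q^7, p}; counting standard monomials gives mu = 7. Corank 1: A-series; mu = 7 gives A_7.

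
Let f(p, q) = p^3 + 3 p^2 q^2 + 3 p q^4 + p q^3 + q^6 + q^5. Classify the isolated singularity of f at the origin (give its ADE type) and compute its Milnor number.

Type E7, Milnor number mu = 7.

The Hessian of f at 0 is [[0, 0], [0, 0]] with rank 0, so corank 2. A Groebner basis of the Jacobian ideal J(f) in C{p,q} is {-p^2 + q^4 - q^3/3, p^3, p^2*q + p^2/3 + q^3/9, p^2 + p*q^2 + q^3/3}; counting standard monomials gives mu = 7. Corank 2; j^3 = p^3 is a perfect cube, so E-series; the 4-jet and mu = 7 give E_7.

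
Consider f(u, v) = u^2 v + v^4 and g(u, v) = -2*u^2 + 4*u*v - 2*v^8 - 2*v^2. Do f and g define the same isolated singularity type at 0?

The Hessian of f at 0 has rank 0. Corank 2; j^3 = u^2*v has shape L^2 M (L != M), so D-series; mu = 5 gives D_5. The Hessian of g at 0 has rank 1. Corank 1: A-series; mu = 7 gives A_7. f is D_5 but g is A_7, hence not right-equivalent.

No.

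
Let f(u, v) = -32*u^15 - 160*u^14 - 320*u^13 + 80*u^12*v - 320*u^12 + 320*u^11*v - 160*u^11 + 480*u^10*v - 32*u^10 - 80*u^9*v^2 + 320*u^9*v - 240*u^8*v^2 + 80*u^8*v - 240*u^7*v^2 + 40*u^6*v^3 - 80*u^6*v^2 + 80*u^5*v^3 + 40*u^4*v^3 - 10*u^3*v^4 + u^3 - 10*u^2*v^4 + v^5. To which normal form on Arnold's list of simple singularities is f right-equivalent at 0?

E_8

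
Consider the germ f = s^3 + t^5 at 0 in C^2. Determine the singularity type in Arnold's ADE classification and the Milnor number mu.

The Hessian of f at 0 is [[0, 0], [0, 0]] with rank 0, so corank 2. A Groebner basis of the Jacobian ideal J(f) in C{s,t} is {t^4, s^2}; counting standard monomials gives mu = 8. Corank 2; j^3 = s^3 is a perfect cube, so E-series; the 5-jet and mu = 8 give E_8.

Type E_{8}, Milnor number mu = 8.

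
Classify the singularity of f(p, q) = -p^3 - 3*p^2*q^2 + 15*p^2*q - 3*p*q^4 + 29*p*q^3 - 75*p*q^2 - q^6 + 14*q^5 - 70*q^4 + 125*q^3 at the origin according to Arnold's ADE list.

E_{7}

The Hessian of f at 0 has rank 0. Corank 2; j^3 = -(p - 5*q)^3 is a perfect cube, so E-series; the 4-jet and mu = 7 give E_7.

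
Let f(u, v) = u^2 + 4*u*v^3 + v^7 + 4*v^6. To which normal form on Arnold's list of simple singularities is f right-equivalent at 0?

A_{6}

The Hessian of f at 0 has rank 1. Corank 1: A-series; mu = 6 gives A_6.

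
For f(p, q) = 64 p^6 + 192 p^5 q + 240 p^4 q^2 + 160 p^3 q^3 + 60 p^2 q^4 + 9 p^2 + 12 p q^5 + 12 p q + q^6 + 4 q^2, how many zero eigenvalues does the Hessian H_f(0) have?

Hessian at 0 has rank 1.

1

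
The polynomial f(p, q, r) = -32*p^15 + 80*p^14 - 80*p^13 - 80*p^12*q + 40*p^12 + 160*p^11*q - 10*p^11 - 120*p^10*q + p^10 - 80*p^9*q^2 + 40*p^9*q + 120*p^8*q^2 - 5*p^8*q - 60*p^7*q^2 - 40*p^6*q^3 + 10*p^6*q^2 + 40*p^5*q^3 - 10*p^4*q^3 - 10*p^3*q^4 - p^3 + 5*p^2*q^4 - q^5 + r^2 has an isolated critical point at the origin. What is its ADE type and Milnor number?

Type E8, Milnor number mu = 8.

The Hessian of f at 0 has rank 1. Corank 2; j^3 = -p^3 is a perfect cube, so E-series; the 5-jet and mu = 8 give E_8.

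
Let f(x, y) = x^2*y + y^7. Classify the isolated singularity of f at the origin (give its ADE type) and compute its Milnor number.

Type D_8, Milnor number mu = 8.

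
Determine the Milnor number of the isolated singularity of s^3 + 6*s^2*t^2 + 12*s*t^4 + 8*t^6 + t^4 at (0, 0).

The Hessian of f at 0 has rank 0. Corank 2; j^3 = s^3 is a perfect cube, so E-series; the 4-jet and mu = 6 give E_6.

6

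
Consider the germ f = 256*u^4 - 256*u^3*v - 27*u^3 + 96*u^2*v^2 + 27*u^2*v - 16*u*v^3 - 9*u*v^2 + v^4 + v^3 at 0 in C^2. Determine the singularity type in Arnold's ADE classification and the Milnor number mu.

Type E_6, Milnor number mu = 6.

The Hessian of f at 0 is [[0, 0], [0, 0]] with rank 0, so corank 2. A Groebner basis of the Jacobian ideal J(f) in C{u,v} is {v^4, u*v^2 - 11*v^3/36, u^2 - 2*u*v/3 + v^2/9}; counting standard monomials gives mu = 6. Corank 2; j^3 = -(3*u - v)^3 is a perfect cube, so E-series; the 4-jet and mu = 6 give E_6.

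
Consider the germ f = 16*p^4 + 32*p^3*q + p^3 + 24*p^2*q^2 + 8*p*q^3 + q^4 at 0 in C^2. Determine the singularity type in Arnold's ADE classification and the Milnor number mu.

Type E_6, Milnor number mu = 6.

The Hessian of f at 0 has rank 0. Corank 2; j^3 = p^3 is a perfect cube, so E-series; the 4-jet and mu = 6 give E_6.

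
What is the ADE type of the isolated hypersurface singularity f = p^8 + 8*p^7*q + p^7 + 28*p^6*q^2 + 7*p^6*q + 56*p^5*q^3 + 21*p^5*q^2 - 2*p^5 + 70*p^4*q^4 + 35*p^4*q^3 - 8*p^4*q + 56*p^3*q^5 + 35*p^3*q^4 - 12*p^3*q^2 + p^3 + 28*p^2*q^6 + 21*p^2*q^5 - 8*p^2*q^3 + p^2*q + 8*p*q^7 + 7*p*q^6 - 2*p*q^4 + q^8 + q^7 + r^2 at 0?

The Hessian of f at 0 has rank 1. Corank 2; j^3 = p^2*(p + q) has shape L^2 M (L != M), so D-series; mu = 9 gives D_9.

D_{9}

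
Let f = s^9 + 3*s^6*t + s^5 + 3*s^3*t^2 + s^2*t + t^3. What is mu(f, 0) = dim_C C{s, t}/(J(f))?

The Hessian of f at 0 has rank 0. Corank 2; j^3 = t*(s^2 + t^2) splits into three distinct lines over C (the quadratic factor has nonzero discriminant), so D_4.

4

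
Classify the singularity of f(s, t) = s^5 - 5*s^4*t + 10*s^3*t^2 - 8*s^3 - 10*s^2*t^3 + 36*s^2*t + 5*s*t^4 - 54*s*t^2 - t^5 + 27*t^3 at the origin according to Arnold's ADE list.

E_8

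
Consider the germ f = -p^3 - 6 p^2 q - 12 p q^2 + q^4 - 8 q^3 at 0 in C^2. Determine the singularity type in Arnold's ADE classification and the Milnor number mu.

The Hessian of f at 0 is [[0, 0], [0, 0]] with rank 0, so corank 2. A Groebner basis of the Jacobian ideal J(f) in C{p,q} is {q^3, p^2 + 4*p*q + 4*q^2}; counting standard monomials gives mu = 6. Corank 2; j^3 = -(p + 2*q)^3 is a perfect cube, so E-series; the 4-jet and mu = 6 give E_6.

Type E_6, Milnor number mu = 6.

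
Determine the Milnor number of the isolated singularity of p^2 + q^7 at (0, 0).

6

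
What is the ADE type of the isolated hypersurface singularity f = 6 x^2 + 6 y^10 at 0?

A_9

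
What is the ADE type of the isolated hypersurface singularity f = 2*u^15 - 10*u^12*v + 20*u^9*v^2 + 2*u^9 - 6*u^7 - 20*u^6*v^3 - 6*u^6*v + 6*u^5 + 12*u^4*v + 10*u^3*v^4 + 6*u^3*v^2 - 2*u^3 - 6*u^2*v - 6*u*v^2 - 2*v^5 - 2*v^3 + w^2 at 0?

E_8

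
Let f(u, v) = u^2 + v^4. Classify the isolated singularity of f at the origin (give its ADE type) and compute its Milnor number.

The Hessian of f at 0 has rank 1. Corank 1: A-series; mu = 3 gives A_3.

Type A_3, Milnor number mu = 3.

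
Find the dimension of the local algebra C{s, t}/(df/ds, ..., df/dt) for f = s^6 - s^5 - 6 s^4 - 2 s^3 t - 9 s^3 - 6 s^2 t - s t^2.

7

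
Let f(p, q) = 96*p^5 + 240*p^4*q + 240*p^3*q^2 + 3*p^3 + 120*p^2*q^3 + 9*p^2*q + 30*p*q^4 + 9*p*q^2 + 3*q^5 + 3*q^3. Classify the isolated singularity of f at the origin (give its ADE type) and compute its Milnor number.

Type E8, Milnor number mu = 8.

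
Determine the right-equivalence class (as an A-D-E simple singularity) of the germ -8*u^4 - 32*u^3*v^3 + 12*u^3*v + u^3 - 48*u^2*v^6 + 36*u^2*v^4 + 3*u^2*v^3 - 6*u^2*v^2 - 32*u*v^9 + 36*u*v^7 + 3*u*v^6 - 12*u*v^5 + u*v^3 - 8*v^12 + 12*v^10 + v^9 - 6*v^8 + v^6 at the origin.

The Hessian of f at 0 has rank 0. Corank 2; j^3 = u^3 is a perfect cube, so E-series; the 4-jet and mu = 7 give E_7.

E7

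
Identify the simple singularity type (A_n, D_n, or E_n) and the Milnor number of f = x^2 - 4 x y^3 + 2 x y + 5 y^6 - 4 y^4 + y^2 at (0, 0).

Type A_{5}, Milnor number mu = 5.

The Hessian of f at 0 has rank 1. Corank 1: A-series; mu = 5 gives A_5.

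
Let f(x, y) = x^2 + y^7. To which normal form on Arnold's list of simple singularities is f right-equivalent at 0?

A6

The Hessian of f at 0 has rank 1. Corank 1: A-series; mu = 6 gives A_6.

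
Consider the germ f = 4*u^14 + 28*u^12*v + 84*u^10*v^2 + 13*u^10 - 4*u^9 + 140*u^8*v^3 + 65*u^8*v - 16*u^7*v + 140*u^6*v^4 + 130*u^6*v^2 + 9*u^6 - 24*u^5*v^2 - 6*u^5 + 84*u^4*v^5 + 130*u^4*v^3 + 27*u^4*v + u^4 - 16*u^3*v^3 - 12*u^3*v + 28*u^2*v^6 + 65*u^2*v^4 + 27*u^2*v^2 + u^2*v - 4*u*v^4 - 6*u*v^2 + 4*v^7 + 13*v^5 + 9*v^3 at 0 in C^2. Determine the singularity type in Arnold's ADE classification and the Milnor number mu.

The Hessian of f at 0 is [[0, 0], [0, 0]] with rank 0, so corank 2. A Groebner basis of the Jacobian ideal J(f) in C{u,v} is {u^3 - 241*u^2/724 + 361*u*v/362 + 3*v^2/724, u^2*v + u^2/1086 - 184*u*v/543 + 365*v^2/362, 245*u^2/6516 + u*v^2 - 1097*u*v/3258 + 1459*v^2/2172, 122*u^2/4887 - 913*u*v/4887 + v^3 + 547*v^2/1629}; counting standard monomials gives mu = 6. Corank 2; j^3 = v*(u - 3*v)^2 has shape L^2 M (L != M), so D-series; mu = 6 gives D_6.

Type D_{6}, Milnor number mu = 6.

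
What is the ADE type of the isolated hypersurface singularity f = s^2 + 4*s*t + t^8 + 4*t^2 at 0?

A7

The Hessian of f at 0 has rank 1. Corank 1: A-series; mu = 7 gives A_7.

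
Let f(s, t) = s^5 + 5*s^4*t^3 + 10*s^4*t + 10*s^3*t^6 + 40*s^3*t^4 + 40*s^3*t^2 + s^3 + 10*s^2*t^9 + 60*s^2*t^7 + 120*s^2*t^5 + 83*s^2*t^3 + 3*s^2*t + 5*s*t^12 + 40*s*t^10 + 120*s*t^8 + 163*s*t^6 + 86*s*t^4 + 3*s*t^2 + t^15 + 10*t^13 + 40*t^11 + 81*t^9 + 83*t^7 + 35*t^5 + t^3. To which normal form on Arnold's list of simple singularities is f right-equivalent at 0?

The Hessian of f at 0 has rank 0. Corank 2; j^3 = (s + t)^3 is a perfect cube, so E-series; the 5-jet and mu = 8 give E_8.

E_8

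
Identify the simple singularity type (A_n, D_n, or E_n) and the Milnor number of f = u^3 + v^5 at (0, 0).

Type E8, Milnor number mu = 8.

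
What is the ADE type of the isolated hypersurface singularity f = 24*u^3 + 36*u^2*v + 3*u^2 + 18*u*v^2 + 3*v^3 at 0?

A_2

The Hessian of f at 0 has rank 1. Corank 1: A-series; mu = 2 gives A_2.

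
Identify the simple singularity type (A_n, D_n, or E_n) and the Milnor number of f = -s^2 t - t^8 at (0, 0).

Type D9, Milnor number mu = 9.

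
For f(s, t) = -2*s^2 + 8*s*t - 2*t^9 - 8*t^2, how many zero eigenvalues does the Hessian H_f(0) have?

Hessian at 0 has rank 1.

1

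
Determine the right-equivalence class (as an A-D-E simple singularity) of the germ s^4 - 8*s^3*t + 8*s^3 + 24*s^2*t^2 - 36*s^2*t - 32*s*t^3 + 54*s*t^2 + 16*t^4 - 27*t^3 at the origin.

E_6

The Hessian of f at 0 is [[0, 0], [0, 0]] with rank 0, so corank 2. A Groebner basis of the Jacobian ideal J(f) in C{s,t} is {t^4, s*t^2 - 5*t^3/3, s^2 - 3*s*t + 9*t^2/4}; counting standard monomials gives mu = 6. Corank 2; j^3 = (2*s - 3*t)^3 is a perfect cube, so E-series; the 4-jet and mu = 6 give E_6.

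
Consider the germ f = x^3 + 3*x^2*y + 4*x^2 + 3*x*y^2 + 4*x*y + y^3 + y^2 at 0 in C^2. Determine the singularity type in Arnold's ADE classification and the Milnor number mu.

The Hessian of f at 0 has rank 1. Corank 1: A-series; mu = 2 gives A_2.

Type A2, Milnor number mu = 2.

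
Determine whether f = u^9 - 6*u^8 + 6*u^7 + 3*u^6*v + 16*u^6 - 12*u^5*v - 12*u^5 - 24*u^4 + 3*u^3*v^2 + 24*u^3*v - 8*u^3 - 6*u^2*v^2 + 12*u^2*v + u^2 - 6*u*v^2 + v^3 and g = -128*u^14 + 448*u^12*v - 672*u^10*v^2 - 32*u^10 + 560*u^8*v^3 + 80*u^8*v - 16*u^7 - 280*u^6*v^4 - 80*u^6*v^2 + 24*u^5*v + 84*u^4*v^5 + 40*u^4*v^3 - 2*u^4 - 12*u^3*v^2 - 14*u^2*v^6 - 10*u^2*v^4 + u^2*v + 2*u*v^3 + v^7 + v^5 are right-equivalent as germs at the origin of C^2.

The Hessian of f at 0 is [[2, 0], [0, 0]] with rank 1, so corank 1. A Groebner basis of the Jacobian ideal J(f) in C{u,v} is {v^2, u}; counting standard monomials gives mu = 2. Corank 1: A-series; mu = 2 gives A_2. The Hessian of g at 0 is [[0, 0], [0, 0]] with rank 0, so corank 2. A Groebner basis of the Jacobian ideal J(g) in C{u,v} is {-u^2 - 7*u*v/4 + v^4 - 7*v^3/4, u^3 + u*v/4 + v^3/4, u^2 + u*v^2 + 7*u*v/4 + 7*v^3/4}; counting standard monomials gives mu = 8. Corank 2; j^3 = u^2*v has shape L^2 M (L != M), so D-series; mu = 8 gives D_8. f is A_2 but g is D_8, hence not right-equivalent.

No.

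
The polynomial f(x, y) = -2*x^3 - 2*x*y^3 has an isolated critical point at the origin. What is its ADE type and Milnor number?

The Hessian of f at 0 is [[0, 0], [0, 0]] with rank 0, so corank 2. A Groebner basis of the Jacobian ideal J(f) in C{x,y} is {x^3, x*y^2, 3*x^2 + y^3}; counting standard monomials gives mu = 7. Corank 2; j^3 = -2*x^3 is a perfect cube, so E-series; the 4-jet and mu = 7 give E_7.

Type E_7, Milnor number mu = 7.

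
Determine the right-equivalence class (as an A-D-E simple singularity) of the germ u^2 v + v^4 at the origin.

The Hessian of f at 0 is [[0, 0], [0, 0]] with rank 0, so corank 2. A Groebner basis of the Jacobian ideal J(f) in C{u,v} is {u^3, u^2/4 + v^3, u*v}; counting standard monomials gives mu = 5. Corank 2; j^3 = u^2*v has shape L^2 M (L != M), so D-series; mu = 5 gives D_5.

D_{5}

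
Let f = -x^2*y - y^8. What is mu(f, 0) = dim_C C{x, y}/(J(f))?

The Hessian of f at 0 has rank 0. Corank 2; j^3 = -x^2*y has shape L^2 M (L != M), so D-series; mu = 9 gives D_9.

9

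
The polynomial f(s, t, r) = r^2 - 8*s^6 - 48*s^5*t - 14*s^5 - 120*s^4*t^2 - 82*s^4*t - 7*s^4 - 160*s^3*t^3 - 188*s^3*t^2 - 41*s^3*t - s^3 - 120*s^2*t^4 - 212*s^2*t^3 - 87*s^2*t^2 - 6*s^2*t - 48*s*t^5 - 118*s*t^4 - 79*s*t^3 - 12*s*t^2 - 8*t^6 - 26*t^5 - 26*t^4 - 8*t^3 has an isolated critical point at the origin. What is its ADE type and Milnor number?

The Hessian of f at 0 has rank 1. Corank 2; j^3 = -(s + 2*t)^3 is a perfect cube, so E-series; the 4-jet and mu = 7 give E_7.

Type E_{7}, Milnor number mu = 7.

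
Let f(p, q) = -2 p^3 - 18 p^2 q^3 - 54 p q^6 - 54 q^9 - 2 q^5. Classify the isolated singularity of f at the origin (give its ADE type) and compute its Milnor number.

Type E8, Milnor number mu = 8.

The Hessian of f at 0 has rank 0. Corank 2; j^3 = -2*p^3 is a perfect cube, so E-series; the 5-jet and mu = 8 give E_8.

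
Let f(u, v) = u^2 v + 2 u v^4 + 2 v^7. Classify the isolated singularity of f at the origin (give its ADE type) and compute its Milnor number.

The Hessian of f at 0 is [[0, 0], [0, 0]] with rank 0, so corank 2. A Groebner basis of the Jacobian ideal J(f) in C{u,v} is {-u^2/6 + u*v^3, u*v + v^4, u^3, u^2*v}; counting standard monomials gives mu = 8. Corank 2; j^3 = u^2*v has shape L^2 M (L != M), so D-series; mu = 8 gives D_8.

Type D8, Milnor number mu = 8.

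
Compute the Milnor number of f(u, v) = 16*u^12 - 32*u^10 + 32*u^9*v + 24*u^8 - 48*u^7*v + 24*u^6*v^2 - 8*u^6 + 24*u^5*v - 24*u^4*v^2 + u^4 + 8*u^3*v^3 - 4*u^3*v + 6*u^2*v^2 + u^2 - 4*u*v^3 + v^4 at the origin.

The Hessian of f at 0 has rank 1. Corank 1: A-series; mu = 3 gives A_3.

3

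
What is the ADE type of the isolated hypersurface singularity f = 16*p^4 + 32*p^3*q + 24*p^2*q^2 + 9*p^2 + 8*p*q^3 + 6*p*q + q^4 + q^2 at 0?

A_{3}

The Hessian of f at 0 has rank 1. Corank 1: A-series; mu = 3 gives A_3.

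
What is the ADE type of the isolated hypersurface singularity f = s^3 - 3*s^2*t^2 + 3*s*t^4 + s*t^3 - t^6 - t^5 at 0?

E7

The Hessian of f at 0 has rank 0. Corank 2; j^3 = s^3 is a perfect cube, so E-series; the 4-jet and mu = 7 give E_7.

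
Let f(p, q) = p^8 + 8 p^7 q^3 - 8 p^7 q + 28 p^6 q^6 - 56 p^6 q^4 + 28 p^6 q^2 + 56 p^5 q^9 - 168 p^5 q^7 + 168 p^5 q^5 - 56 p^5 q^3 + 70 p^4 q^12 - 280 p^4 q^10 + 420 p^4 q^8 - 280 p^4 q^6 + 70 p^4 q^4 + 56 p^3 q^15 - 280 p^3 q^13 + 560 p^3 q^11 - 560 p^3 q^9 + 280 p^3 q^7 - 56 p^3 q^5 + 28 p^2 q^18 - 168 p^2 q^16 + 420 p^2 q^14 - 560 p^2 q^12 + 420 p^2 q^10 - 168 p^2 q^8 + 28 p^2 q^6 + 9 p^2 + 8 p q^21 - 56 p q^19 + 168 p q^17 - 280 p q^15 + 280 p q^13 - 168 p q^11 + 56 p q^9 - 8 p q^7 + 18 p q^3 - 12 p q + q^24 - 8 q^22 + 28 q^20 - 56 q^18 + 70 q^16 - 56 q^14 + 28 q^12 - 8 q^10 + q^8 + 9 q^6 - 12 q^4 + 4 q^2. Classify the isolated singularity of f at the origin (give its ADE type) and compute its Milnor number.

The Hessian of f at 0 is [[18, -12], [-12, 8]] with rank 1, so corank 1. A Groebner basis of the Jacobian ideal J(f) in C{p,q} is {p^3 - 4*p*q^2/3 - 16*p/27 + 32*q/81, p^2*q - 4*p*q^2/3 - 4*p/9 + 8*q/27, p + q^3 - 2*q/3}; counting standard monomials gives mu = 7. Corank 1: A-series; mu = 7 gives A_7.

Type A7, Milnor number mu = 7.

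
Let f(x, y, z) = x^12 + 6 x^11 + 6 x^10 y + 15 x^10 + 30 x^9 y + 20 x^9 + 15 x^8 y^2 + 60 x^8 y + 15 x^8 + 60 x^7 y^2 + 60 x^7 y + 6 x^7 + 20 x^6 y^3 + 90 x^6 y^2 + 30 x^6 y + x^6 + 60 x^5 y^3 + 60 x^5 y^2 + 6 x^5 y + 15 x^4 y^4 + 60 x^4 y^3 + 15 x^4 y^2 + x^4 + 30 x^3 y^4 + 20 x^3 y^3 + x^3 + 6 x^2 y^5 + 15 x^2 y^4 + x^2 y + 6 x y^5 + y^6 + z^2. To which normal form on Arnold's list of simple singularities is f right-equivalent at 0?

The Hessian of f at 0 is [[0, 0, 0], [0, 0, 0], [0, 0, 2]] with rank 1, so corank 2. A Groebner basis of the Jacobian ideal J(f) in C{x,y,z} is {-x*y/6 + y^5, x*y^2, x^2 + x*y, z}; counting standard monomials gives mu = 7. Corank 2; j^3 = x^2*(x + y) has shape L^2 M (L != M), so D-series; mu = 7 gives D_7.

D_7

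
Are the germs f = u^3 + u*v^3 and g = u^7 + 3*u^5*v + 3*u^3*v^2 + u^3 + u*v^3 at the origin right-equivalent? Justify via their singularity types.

The Hessian of f at 0 is [[0, 0], [0, 0]] with rank 0, so corank 2. A Groebner basis of the Jacobian ideal J(f) in C{u,v} is {u^3, u*v^2, 3*u^2 + v^3}; counting standard monomials gives mu = 7. Corank 2; j^3 = u^3 is a perfect cube, so E-series; the 4-jet and mu = 7 give E_7. The Hessian of g at 0 is [[0, 0], [0, 0]] with rank 0, so corank 2. A Groebner basis of the Jacobian ideal J(g) in C{u,v} is {u^3, u*v^2, 3*u^2 + v^3}; counting standard monomials gives mu = 7. Corank 2; j^3 = u^3 is a perfect cube, so E-series; the 4-jet and mu = 7 give E_7. Both have type E_7, hence right-equivalent.

Yes.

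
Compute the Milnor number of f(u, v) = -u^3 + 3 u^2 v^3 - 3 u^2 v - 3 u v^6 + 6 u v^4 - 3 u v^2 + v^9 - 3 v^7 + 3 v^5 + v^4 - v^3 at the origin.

The Hessian of f at 0 has rank 0. Corank 2; j^3 = -(u + v)^3 is a perfect cube, so E-series; the 4-jet and mu = 6 give E_6.

6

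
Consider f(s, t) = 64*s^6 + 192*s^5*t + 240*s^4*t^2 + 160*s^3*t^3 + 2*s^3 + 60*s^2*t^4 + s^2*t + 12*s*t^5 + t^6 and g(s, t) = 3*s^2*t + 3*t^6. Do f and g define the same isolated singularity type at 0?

Yes.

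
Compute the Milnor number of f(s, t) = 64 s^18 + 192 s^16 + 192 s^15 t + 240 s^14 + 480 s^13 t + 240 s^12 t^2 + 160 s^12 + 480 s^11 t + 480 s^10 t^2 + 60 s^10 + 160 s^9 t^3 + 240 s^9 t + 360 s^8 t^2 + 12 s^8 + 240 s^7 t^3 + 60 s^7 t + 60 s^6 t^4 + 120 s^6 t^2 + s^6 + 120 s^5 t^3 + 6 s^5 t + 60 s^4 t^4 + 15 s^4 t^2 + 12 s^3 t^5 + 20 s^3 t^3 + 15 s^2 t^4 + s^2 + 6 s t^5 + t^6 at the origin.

The Hessian of f at 0 is [[2, 0], [0, 0]] with rank 1, so corank 1. A Groebner basis of the Jacobian ideal J(f) in C{s,t} is {t^5, s}; counting standard monomials gives mu = 5. Corank 1: A-series; mu = 5 gives A_5.

5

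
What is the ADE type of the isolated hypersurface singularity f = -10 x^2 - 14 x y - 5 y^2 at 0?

A1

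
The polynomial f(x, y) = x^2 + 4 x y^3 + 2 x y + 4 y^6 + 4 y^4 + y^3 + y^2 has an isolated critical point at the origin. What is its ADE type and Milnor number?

The Hessian of f at 0 is [[2, 2], [2, 2]] with rank 1, so corank 1. A Groebner basis of the Jacobian ideal J(f) in C{x,y} is {y^2, x + y}; counting standard monomials gives mu = 2. Corank 1: A-series; mu = 2 gives A_2.

Type A_{2}, Milnor number mu = 2.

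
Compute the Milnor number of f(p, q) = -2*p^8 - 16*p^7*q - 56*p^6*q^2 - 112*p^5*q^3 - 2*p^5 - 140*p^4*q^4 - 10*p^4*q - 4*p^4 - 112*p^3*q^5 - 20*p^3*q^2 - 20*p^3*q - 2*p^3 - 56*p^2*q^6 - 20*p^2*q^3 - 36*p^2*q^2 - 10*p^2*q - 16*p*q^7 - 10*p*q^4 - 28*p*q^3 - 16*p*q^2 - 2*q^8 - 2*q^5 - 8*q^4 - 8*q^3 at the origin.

The Hessian of f at 0 has rank 0. Corank 2; j^3 = -2*(p + q)*(p + 2*q)^2 has shape L^2 M (L != M), so D-series; mu = 9 gives D_9.

9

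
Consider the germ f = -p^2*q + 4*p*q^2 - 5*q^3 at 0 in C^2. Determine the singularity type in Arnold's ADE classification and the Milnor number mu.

The Hessian of f at 0 is [[0, 0], [0, 0]] with rank 0, so corank 2. A Groebner basis of the Jacobian ideal J(f) in C{p,q} is {q^3, p^2 - q^2, p*q - 2*q^2}; counting standard monomials gives mu = 4. Corank 2; j^3 = -q*(p^2 - 4*p*q + 5*q^2) splits into three distinct lines over C (the quadratic factor has nonzero discriminant), so D_4.

Type D_4, Milnor number mu = 4.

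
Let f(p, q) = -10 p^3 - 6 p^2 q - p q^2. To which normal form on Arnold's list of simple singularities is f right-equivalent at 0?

The Hessian of f at 0 has rank 0. Corank 2; j^3 = -p*(10*p^2 + 6*p*q + q^2) splits into three distinct lines over C (the quadratic factor has nonzero discriminant), so D_4.

D_4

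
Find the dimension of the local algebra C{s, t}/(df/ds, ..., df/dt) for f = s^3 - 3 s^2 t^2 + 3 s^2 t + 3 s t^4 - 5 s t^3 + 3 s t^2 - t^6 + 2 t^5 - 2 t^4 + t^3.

The Hessian of f at 0 is [[0, 0], [0, 0]] with rank 0, so corank 2. A Groebner basis of the Jacobian ideal J(f) in C{s,t} is {-s^2 - 2*s*t + t^4 - t^3/3 - t^2, s^3 - 4*s^2 - 8*s*t - t^3/3 - 4*t^2, s^2*t + 7*s^2/3 + 14*s*t/3 - 2*t^3/9 + 7*t^2/3, -s^2 + s*t^2 - 2*s*t + 2*t^3/3 - t^2}; counting standard monomials gives mu = 7. Corank 2; j^3 = (s + t)^3 is a perfect cube, so E-series; the 4-jet and mu = 7 give E_7.

7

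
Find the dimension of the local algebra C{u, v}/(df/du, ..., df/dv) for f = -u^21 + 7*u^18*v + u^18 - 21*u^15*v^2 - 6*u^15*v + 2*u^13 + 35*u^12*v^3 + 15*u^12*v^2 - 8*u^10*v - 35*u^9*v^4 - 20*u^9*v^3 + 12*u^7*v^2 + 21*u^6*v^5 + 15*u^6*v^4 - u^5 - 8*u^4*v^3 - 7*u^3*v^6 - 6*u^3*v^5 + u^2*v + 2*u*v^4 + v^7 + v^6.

7

The Hessian of f at 0 has rank 0. Corank 2; j^3 = u^2*v has shape L^2 M (L != M), so D-series; mu = 7 gives D_7.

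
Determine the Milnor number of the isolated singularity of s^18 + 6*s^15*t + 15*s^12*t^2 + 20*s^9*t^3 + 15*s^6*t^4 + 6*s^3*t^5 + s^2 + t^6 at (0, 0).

5

The Hessian of f at 0 has rank 1. Corank 1: A-series; mu = 5 gives A_5.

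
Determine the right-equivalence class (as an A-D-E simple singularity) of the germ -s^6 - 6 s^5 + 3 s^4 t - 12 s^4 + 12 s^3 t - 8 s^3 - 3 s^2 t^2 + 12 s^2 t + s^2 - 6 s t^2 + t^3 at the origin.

The Hessian of f at 0 is [[2, 0], [0, 0]] with rank 1, so corank 1. A Groebner basis of the Jacobian ideal J(f) in C{s,t} is {t^2, s}; counting standard monomials gives mu = 2. Corank 1: A-series; mu = 2 gives A_2.

A_{2}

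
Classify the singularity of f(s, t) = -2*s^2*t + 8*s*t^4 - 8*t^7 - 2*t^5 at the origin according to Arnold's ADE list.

D_6

The Hessian of f at 0 is [[0, 0], [0, 0]] with rank 0, so corank 2. A Groebner basis of the Jacobian ideal J(f) in C{s,t} is {-s*t/2 + t^4, s*t^2, s^2 + 5*s*t/2}; counting standard monomials gives mu = 6. Corank 2; j^3 = -2*s^2*t has shape L^2 M (L != M), so D-series; mu = 6 gives D_6.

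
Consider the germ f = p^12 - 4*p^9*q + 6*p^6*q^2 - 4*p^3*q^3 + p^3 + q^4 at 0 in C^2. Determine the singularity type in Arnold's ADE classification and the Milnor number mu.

The Hessian of f at 0 is [[0, 0], [0, 0]] with rank 0, so corank 2. A Groebner basis of the Jacobian ideal J(f) in C{p,q} is {q^3, p^2}; counting standard monomials gives mu = 6. Corank 2; j^3 = p^3 is a perfect cube, so E-series; the 4-jet and mu = 6 give E_6.

Type E_{6}, Milnor number mu = 6.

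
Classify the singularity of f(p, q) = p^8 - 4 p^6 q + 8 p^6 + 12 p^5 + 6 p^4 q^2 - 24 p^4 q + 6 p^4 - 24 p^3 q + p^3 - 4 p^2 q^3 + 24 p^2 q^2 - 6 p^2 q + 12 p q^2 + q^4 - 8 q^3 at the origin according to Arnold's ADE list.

E_6

The Hessian of f at 0 has rank 0. Corank 2; j^3 = (p - 2*q)^3 is a perfect cube, so E-series; the 4-jet and mu = 6 give E_6.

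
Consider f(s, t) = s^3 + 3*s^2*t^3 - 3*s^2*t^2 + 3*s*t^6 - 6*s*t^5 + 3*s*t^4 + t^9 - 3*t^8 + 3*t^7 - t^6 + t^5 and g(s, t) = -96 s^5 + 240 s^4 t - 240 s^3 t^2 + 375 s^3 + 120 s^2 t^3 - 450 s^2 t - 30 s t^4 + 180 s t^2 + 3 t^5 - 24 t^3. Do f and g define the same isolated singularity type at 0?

Yes.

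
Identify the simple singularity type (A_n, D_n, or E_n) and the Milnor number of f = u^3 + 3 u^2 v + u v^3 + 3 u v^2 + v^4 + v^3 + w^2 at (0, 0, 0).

Type E_7, Milnor number mu = 7.

The Hessian of f at 0 is [[0, 0, 0], [0, 0, 0], [0, 0, 2]] with rank 1, so corank 2. A Groebner basis of the Jacobian ideal J(f) in C{u,v,w} is {u^3 + 3*u^2*v + 6*u^2 + 12*u*v + 6*v^2, -3*u^2 + u*v^2 - 6*u*v - 3*v^2, 3*u^2 + 6*u*v + v^3 + 3*v^2, w}; counting standard monomials gives mu = 7. Corank 2; j^3 = (u + v)^3 is a perfect cube, so E-series; the 4-jet and mu = 7 give E_7.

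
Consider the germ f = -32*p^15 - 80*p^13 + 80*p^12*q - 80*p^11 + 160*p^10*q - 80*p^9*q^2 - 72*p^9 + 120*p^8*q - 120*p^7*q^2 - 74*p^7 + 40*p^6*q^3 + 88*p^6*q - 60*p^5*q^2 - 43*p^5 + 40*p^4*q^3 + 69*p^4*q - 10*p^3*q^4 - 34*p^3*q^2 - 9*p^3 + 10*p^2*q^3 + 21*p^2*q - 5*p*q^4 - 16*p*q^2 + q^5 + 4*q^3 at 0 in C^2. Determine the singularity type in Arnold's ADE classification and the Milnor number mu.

The Hessian of f at 0 has rank 0. Corank 2; j^3 = -(p - q)*(3*p - 2*q)^2 has shape L^2 M (L != M), so D-series; mu = 6 gives D_6.

Type D_6, Milnor number mu = 6.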